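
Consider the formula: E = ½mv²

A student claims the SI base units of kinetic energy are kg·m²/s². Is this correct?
Units of each symbol in E = ½mv²:
  m (mass): kg
  v (speed): m/s  → to the power 2, contributes m²/s²
  The factor ½ is dimensionless.

Multiplying the contributions: [kg] · [m²/s²]
Adding exponents of each base unit: kg: 1, m: 2, s: -2
SI base units of kinetic energy: kg·m²/s²

The claimed units kg·m²/s² match the derived units, so the claim is correct.

Answer: Yes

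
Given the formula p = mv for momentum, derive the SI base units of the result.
Units of each symbol in p = mv:
  m (mass): kg
  v (velocity): m/s

Multiplying the contributions: [kg] · [m/s]
Adding exponents of each base unit: kg: 1, m: 1, s: -1
SI base units of momentum: kg·m/s

Answer: kg·m/s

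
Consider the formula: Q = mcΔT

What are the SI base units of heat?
Units of each symbol in Q = mcΔT:
  m (mass): kg
  c (specific heat capacity, in J/(kg·K)): m²/(s²·K)
  ΔT (temperature change): K

Multiplying the contributions: [kg] · [m²/(s²·K)] · [K]
Adding exponents of each base unit: kg: 1, m: 2, s: -2
SI base units of heat: kg·m²/s²

Answer: kg·m²/s²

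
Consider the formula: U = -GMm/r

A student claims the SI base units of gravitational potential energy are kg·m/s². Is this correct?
Units of each symbol in U = -GMm/r:
  G (gravitational constant): m³/(kg·s²)
  M (mass): kg
  m (mass): kg
  r (distance): m  → in the denominator, contributes 1/m
  The minus sign does not affect the units.

Multiplying the contributions: [m³/(kg·s²)] · [kg] · [kg] · [1/m]
Adding exponents of each base unit: kg: 1, m: 2, s: -2
SI base units of gravitational potential energy: kg·m²/s²

The claimed units kg·m/s² (exponents kg: 1, m: 1, s: -2) do not match the derived units kg·m²/s² (exponents kg: 1, m: 2, s: -2), so the claim is incorrect.

Answer: No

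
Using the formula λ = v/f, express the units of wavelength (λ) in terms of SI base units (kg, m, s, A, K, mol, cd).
Units of each symbol in λ = v/f:
  v (wave speed): m/s
  f (frequency): 1/s  → in the denominator, contributes s

Multiplying the contributions: [m/s] · [s]
Adding exponents of each base unit: m: 1
SI base units of wavelength: m

Answer: m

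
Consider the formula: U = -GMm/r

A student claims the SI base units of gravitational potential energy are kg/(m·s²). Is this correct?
Units of each symbol in U = -GMm/r:
  G (gravitational constant): m³/(kg·s²)
  M (mass): kg
  m (mass): kg
  r (distance): m  → in the denominator, contributes 1/m
  The minus sign does not affect the units.

Multiplying the contributions: [m³/(kg·s²)] · [kg] · [kg] · [1/m]
Adding exponents of each base unit: kg: 1, m: 2, s: -2
SI base units of gravitational potential energy: kg·m²/s²

The claimed units kg/(m·s²) (exponents kg: 1, m: -1, s: -2) do not match the derived units kg·m²/s² (exponents kg: 1, m: 2, s: -2), so the claim is incorrect.

Answer: No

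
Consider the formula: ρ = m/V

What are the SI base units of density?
Units of each symbol in ρ = m/V:
  m (mass): kg
  V (volume): m³  → in the denominator, contributes 1/m³

Multiplying the contributions: [kg] · [1/m³]
Adding exponents of each base unit: kg: 1, m: -3
SI base units of density: kg/m³

Answer: kg/m³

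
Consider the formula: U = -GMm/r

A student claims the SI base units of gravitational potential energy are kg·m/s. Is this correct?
Units of each symbol in U = -GMm/r:
  G (gravitational constant): m³/(kg·s²)
  M (mass): kg
  m (mass): kg
  r (distance): m  → in the denominator, contributes 1/m
  The minus sign does not affect the units.

Multiplying the contributions: [m³/(kg·s²)] · [kg] · [kg] · [1/m]
Adding exponents of each base unit: kg: 1, m: 2, s: -2
SI base units of gravitational potential energy: kg·m²/s²

The claimed units kg·m/s (exponents kg: 1, m: 1, s: -1) do not match the derived units kg·m²/s² (exponents kg: 1, m: 2, s: -2), so the claim is incorrect.

Answer: No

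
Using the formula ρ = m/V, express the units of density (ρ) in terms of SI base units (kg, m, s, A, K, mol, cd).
Units of each symbol in ρ = m/V:
  m (mass): kg
  V (volume): m³  → in the denominator, contributes 1/m³

Multiplying the contributions: [kg] · [1/m³]
Adding exponents of each base unit: kg: 1, m: -3
SI base units of density: kg/m³

Answer: kg/m³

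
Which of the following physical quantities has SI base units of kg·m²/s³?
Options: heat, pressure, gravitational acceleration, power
Checking the SI base units of each option:
  heat (Q = mcΔT): kg·m²/s²  ✗
  pressure (P = F/A): kg/(m·s²)  ✗
  gravitational acceleration (g = GM/r²): m/s²  ✗
  power (P = W/t): kg·m²/s³  ✓ matches

Only power has units kg·m²/s³.

Answer: power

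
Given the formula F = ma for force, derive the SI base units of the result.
Units of each symbol in F = ma:
  m (mass): kg
  a (acceleration): m/s²

Multiplying the contributions: [kg] · [m/s²]
Adding exponents of each base unit: kg: 1, m: 1, s: -2
SI base units of force: kg·m/s²

Answer: kg·m/s²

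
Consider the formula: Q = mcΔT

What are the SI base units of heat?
Units of each symbol in Q = mcΔT:
  m (mass): kg
  c (specific heat capacity, in J/(kg·K)): m²/(s²·K)
  ΔT (temperature change): K

Multiplying the contributions: [kg] · [m²/(s²·K)] · [K]
Adding exponents of each base unit: kg: 1, m: 2, s: -2
SI base units of heat: kg·m²/s²

Answer: kg·m²/s²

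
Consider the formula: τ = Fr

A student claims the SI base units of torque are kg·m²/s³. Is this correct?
Units of each symbol in τ = Fr:
  F (force): kg·m/s²
  r (lever arm): m

Multiplying the contributions: [kg·m/s²] · [m]
Adding exponents of each base unit: kg: 1, m: 2, s: -2
SI base units of torque: kg·m²/s²

The claimed units kg·m²/s³ (exponents kg: 1, m: 2, s: -3) do not match the derived units kg·m²/s² (exponents kg: 1, m: 2, s: -2), so the claim is incorrect.

Answer: No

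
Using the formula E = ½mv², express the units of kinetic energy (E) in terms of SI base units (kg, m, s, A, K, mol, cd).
Units of each symbol in E = ½mv²:
  m (mass): kg
  v (speed): m/s  → to the power 2, contributes m²/s²
  The factor ½ is dimensionless.

Multiplying the contributions: [kg] · [m²/s²]
Adding exponents of each base unit: kg: 1, m: 2, s: -2
SI base units of kinetic energy: kg·m²/s²

Answer: kg·m²/s²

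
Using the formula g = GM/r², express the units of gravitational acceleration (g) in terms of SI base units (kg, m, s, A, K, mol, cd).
Units of each symbol in g = GM/r²:
  G (gravitational constant): m³/(kg·s²)
  M (mass): kg
  r (distance): m  → to the power 2 in the denominator, contributes 1/m²

Multiplying the contributions: [m³/(kg·s²)] · [kg] · [1/m²]
Adding exponents of each base unit: m: 1, s: -2
SI base units of gravitational acceleration: m/s²

Answer: m/s²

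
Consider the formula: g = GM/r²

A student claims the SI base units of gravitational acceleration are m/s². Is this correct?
Units of each symbol in g = GM/r²:
  G (gravitational constant): m³/(kg·s²)
  M (mass): kg
  r (distance): m  → to the power 2 in the denominator, contributes 1/m²

Multiplying the contributions: [m³/(kg·s²)] · [kg] · [1/m²]
Adding exponents of each base unit: m: 1, s: -2
SI base units of gravitational acceleration: m/s²

The claimed units m/s² match the derived units, so the claim is correct.

Answer: Yes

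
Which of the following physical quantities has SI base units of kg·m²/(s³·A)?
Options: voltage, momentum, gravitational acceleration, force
Checking the SI base units of each option:
  voltage (V = IR): kg·m²/(s³·A)  ✓ matches
  momentum (p = mv): kg·m/s  ✗
  gravitational acceleration (g = GM/r²): m/s²  ✗
  force (F = ma): kg·m/s²  ✗

Only voltage has units kg·m²/(s³·A).

Answer: voltage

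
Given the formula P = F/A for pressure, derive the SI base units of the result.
Units of each symbol in P = F/A:
  F (force): kg·m/s²
  A (area): m²  → in the denominator, contributes 1/m²

Multiplying the contributions: [kg·m/s²] · [1/m²]
Adding exponents of each base unit: kg: 1, m: -1, s: -2
SI base units of pressure: kg/(m·s²)

Answer: kg/(m·s²)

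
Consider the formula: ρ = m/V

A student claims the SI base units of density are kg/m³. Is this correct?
Units of each symbol in ρ = m/V:
  m (mass): kg
  V (volume): m³  → in the denominator, contributes 1/m³

Multiplying the contributions: [kg] · [1/m³]
Adding exponents of each base unit: kg: 1, m: -3
SI base units of density: kg/m³

The claimed units kg/m³ match the derived units, so the claim is correct.

Answer: Yes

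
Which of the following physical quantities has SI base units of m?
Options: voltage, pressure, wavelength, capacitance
Checking the SI base units of each option:
  voltage (V = IR): kg·m²/(s³·A)  ✗
  pressure (P = F/A): kg/(m·s²)  ✗
  wavelength (λ = v/f): m  ✓ matches
  capacitance (C = Q/V): s⁴·A²/(kg·m²)  ✗

Only wavelength has units m.

Answer: wavelength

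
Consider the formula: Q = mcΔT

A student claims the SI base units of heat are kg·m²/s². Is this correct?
Units of each symbol in Q = mcΔT:
  m (mass): kg
  c (specific heat capacity, in J/(kg·K)): m²/(s²·K)
  ΔT (temperature change): K

Multiplying the contributions: [kg] · [m²/(s²·K)] · [K]
Adding exponents of each base unit: kg: 1, m: 2, s: -2
SI base units of heat: kg·m²/s²

The claimed units kg·m²/s² match the derived units, so the claim is correct.

Answer: Yes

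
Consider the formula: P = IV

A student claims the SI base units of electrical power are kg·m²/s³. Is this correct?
Units of each symbol in P = IV:
  I (current): A
  V (voltage, in volts): kg·m²/(s³·A)

Multiplying the contributions: [A] · [kg·m²/(s³·A)]
Adding exponents of each base unit: kg: 1, m: 2, s: -3
SI base units of electrical power: kg·m²/s³

The claimed units kg·m²/s³ match the derived units, so the claim is correct.

Answer: Yes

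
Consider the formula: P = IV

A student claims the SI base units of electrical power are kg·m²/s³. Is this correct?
Units of each symbol in P = IV:
  I (current): A
  V (voltage, in volts): kg·m²/(s³·A)

Multiplying the contributions: [A] · [kg·m²/(s³·A)]
Adding exponents of each base unit: kg: 1, m: 2, s: -3
SI base units of electrical power: kg·m²/s³

The claimed units kg·m²/s³ match the derived units, so the claim is correct.

Answer: Yes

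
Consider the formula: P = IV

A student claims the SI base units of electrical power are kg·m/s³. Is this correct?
Units of each symbol in P = IV:
  I (current): A
  V (voltage, in volts): kg·m²/(s³·A)

Multiplying the contributions: [A] · [kg·m²/(s³·A)]
Adding exponents of each base unit: kg: 1, m: 2, s: -3
SI base units of electrical power: kg·m²/s³

The claimed units kg·m/s³ (exponents kg: 1, m: 1, s: -3) do not match the derived units kg·m²/s³ (exponents kg: 1, m: 2, s: -3), so the claim is incorrect.

Answer: No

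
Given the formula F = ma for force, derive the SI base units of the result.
Units of each symbol in F = ma:
  m (mass): kg
  a (acceleration): m/s²

Multiplying the contributions: [kg] · [m/s²]
Adding exponents of each base unit: kg: 1, m: 1, s: -2
SI base units of force: kg·m/s²

Answer: kg·m/s²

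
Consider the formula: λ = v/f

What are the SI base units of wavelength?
Units of each symbol in λ = v/f:
  v (wave speed): m/s
  f (frequency): 1/s  → in the denominator, contributes s

Multiplying the contributions: [m/s] · [s]
Adding exponents of each base unit: m: 1
SI base units of wavelength: m

Answer: m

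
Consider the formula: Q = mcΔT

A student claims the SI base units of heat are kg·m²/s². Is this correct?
Units of each symbol in Q = mcΔT:
  m (mass): kg
  c (specific heat capacity, in J/(kg·K)): m²/(s²·K)
  ΔT (temperature change): K

Multiplying the contributions: [kg] · [m²/(s²·K)] · [K]
Adding exponents of each base unit: kg: 1, m: 2, s: -2
SI base units of heat: kg·m²/s²

The claimed units kg·m²/s² match the derived units, so the claim is correct.

Answer: Yes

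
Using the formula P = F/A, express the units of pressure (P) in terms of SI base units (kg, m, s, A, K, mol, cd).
Units of each symbol in P = F/A:
  F (force): kg·m/s²
  A (area): m²  → in the denominator, contributes 1/m²

Multiplying the contributions: [kg·m/s²] · [1/m²]
Adding exponents of each base unit: kg: 1, m: -1, s: -2
SI base units of pressure: kg/(m·s²)

Answer: kg/(m·s²)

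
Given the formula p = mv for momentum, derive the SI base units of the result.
Units of each symbol in p = mv:
  m (mass): kg
  v (velocity): m/s

Multiplying the contributions: [kg] · [m/s]
Adding exponents of each base unit: kg: 1, m: 1, s: -1
SI base units of momentum: kg·m/s

Answer: kg·m/s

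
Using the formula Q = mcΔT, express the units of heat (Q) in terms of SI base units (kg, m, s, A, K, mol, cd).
Units of each symbol in Q = mcΔT:
  m (mass): kg
  c (specific heat capacity, in J/(kg·K)): m²/(s²·K)
  ΔT (temperature change): K

Multiplying the contributions: [kg] · [m²/(s²·K)] · [K]
Adding exponents of each base unit: kg: 1, m: 2, s: -2
SI base units of heat: kg·m²/s²

Answer: kg·m²/s²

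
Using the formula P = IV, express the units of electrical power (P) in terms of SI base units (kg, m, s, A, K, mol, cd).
Units of each symbol in P = IV:
  I (current): A
  V (voltage, in volts): kg·m²/(s³·A)

Multiplying the contributions: [A] · [kg·m²/(s³·A)]
Adding exponents of each base unit: kg: 1, m: 2, s: -3
SI base units of electrical power: kg·m²/s³

Answer: kg·m²/s³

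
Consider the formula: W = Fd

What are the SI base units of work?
Units of each symbol in W = Fd:
  F (force): kg·m/s²
  d (displacement): m

Multiplying the contributions: [kg·m/s²] · [m]
Adding exponents of each base unit: kg: 1, m: 2, s: -2
SI base units of work: kg·m²/s²

Answer: kg·m²/s²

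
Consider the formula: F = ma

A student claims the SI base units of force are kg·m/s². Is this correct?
Units of each symbol in F = ma:
  m (mass): kg
  a (acceleration): m/s²

Multiplying the contributions: [kg] · [m/s²]
Adding exponents of each base unit: kg: 1, m: 1, s: -2
SI base units of force: kg·m/s²

The claimed units kg·m/s² match the derived units, so the claim is correct.

Answer: Yes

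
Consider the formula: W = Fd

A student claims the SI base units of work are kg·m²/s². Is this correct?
Units of each symbol in W = Fd:
  F (force): kg·m/s²
  d (displacement): m

Multiplying the contributions: [kg·m/s²] · [m]
Adding exponents of each base unit: kg: 1, m: 2, s: -2
SI base units of work: kg·m²/s²

The claimed units kg·m²/s² match the derived units, so the claim is correct.

Answer: Yes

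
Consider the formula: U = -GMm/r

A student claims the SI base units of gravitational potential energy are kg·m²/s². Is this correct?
Units of each symbol in U = -GMm/r:
  G (gravitational constant): m³/(kg·s²)
  M (mass): kg
  m (mass): kg
  r (distance): m  → in the denominator, contributes 1/m
  The minus sign does not affect the units.

Multiplying the contributions: [m³/(kg·s²)] · [kg] · [kg] · [1/m]
Adding exponents of each base unit: kg: 1, m: 2, s: -2
SI base units of gravitational potential energy: kg·m²/s²

The claimed units kg·m²/s² match the derived units, so the claim is correct.

Answer: Yes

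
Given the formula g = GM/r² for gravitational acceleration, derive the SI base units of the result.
Units of each symbol in g = GM/r²:
  G (gravitational constant): m³/(kg·s²)
  M (mass): kg
  r (distance): m  → to the power 2 in the denominator, contributes 1/m²

Multiplying the contributions: [m³/(kg·s²)] · [kg] · [1/m²]
Adding exponents of each base unit: m: 1, s: -2
SI base units of gravitational acceleration: m/s²

Answer: m/s²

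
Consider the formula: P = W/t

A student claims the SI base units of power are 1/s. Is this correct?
Units of each symbol in P = W/t:
  W (work): kg·m²/s²
  t (time): s  → in the denominator, contributes 1/s

Multiplying the contributions: [kg·m²/s²] · [1/s]
Adding exponents of each base unit: kg: 1, m: 2, s: -3
SI base units of power: kg·m²/s³

The claimed units 1/s (exponents s: -1) do not match the derived units kg·m²/s³ (exponents kg: 1, m: 2, s: -3), so the claim is incorrect.

Answer: No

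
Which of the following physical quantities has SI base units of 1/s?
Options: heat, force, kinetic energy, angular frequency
Checking the SI base units of each option:
  heat (Q = mcΔT): kg·m²/s²  ✗
  force (F = ma): kg·m/s²  ✗
  kinetic energy (E = ½mv²): kg·m²/s²  ✗
  angular frequency (ω = 2πf): 1/s  ✓ matches

Only angular frequency has units 1/s.

Answer: angular frequency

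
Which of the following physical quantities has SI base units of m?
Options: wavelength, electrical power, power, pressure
Checking the SI base units of each option:
  wavelength (λ = v/f): m  ✓ matches
  electrical power (P = IV): kg·m²/s³  ✗
  power (P = W/t): kg·m²/s³  ✗
  pressure (P = F/A): kg/(m·s²)  ✗

Only wavelength has units m.

Answer: wavelength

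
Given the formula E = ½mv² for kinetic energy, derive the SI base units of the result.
Units of each symbol in E = ½mv²:
  m (mass): kg
  v (speed): m/s  → to the power 2, contributes m²/s²
  The factor ½ is dimensionless.

Multiplying the contributions: [kg] · [m²/s²]
Adding exponents of each base unit: kg: 1, m: 2, s: -2
SI base units of kinetic energy: kg·m²/s²

Answer: kg·m²/s²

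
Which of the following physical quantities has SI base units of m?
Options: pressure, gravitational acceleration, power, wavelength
Checking the SI base units of each option:
  pressure (P = F/A): kg/(m·s²)  ✗
  gravitational acceleration (g = GM/r²): m/s²  ✗
  power (P = W/t): kg·m²/s³  ✗
  wavelength (λ = v/f): m  ✓ matches

Only wavelength has units m.

Answer: wavelength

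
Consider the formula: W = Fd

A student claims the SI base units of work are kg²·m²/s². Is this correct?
Units of each symbol in W = Fd:
  F (force): kg·m/s²
  d (displacement): m

Multiplying the contributions: [kg·m/s²] · [m]
Adding exponents of each base unit: kg: 1, m: 2, s: -2
SI base units of work: kg·m²/s²

The claimed units kg²·m²/s² (exponents kg: 2, m: 2, s: -2) do not match the derived units kg·m²/s² (exponents kg: 1, m: 2, s: -2), so the claim is incorrect.

Answer: No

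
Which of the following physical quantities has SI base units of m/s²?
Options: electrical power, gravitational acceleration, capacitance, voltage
Checking the SI base units of each option:
  electrical power (P = IV): kg·m²/s³  ✗
  gravitational acceleration (g = GM/r²): m/s²  ✓ matches
  capacitance (C = Q/V): s⁴·A²/(kg·m²)  ✗
  voltage (V = IR): kg·m²/(s³·A)  ✗

Only gravitational acceleration has units m/s².

Answer: gravitational acceleration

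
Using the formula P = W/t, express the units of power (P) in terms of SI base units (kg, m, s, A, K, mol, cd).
Units of each symbol in P = W/t:
  W (work): kg·m²/s²
  t (time): s  → in the denominator, contributes 1/s

Multiplying the contributions: [kg·m²/s²] · [1/s]
Adding exponents of each base unit: kg: 1, m: 2, s: -3
SI base units of power: kg·m²/s³

Answer: kg·m²/s³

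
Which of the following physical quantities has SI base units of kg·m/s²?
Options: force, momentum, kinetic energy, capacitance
Checking the SI base units of each option:
  force (F = ma): kg·m/s²  ✓ matches
  momentum (p = mv): kg·m/s  ✗
  kinetic energy (E = ½mv²): kg·m²/s²  ✗
  capacitance (C = Q/V): s⁴·A²/(kg·m²)  ✗

Only force has units kg·m/s².

Answer: force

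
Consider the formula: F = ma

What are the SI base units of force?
Units of each symbol in F = ma:
  m (mass): kg
  a (acceleration): m/s²

Multiplying the contributions: [kg] · [m/s²]
Adding exponents of each base unit: kg: 1, m: 1, s: -2
SI base units of force: kg·m/s²

Answer: kg·m/s²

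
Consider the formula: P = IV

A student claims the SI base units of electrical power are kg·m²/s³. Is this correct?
Units of each symbol in P = IV:
  I (current): A
  V (voltage, in volts): kg·m²/(s³·A)

Multiplying the contributions: [A] · [kg·m²/(s³·A)]
Adding exponents of each base unit: kg: 1, m: 2, s: -3
SI base units of electrical power: kg·m²/s³

The claimed units kg·m²/s³ match the derived units, so the claim is correct.

Answer: Yes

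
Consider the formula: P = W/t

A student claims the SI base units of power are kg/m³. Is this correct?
Units of each symbol in P = W/t:
  W (work): kg·m²/s²
  t (time): s  → in the denominator, contributes 1/s

Multiplying the contributions: [kg·m²/s²] · [1/s]
Adding exponents of each base unit: kg: 1, m: 2, s: -3
SI base units of power: kg·m²/s³

The claimed units kg/m³ (exponents kg: 1, m: -3) do not match the derived units kg·m²/s³ (exponents kg: 1, m: 2, s: -3), so the claim is incorrect.

Answer: No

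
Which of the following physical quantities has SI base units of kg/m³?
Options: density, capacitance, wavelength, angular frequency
Checking the SI base units of each option:
  density (ρ = m/V): kg/m³  ✓ matches
  capacitance (C = Q/V): s⁴·A²/(kg·m²)  ✗
  wavelength (λ = v/f): m  ✗
  angular frequency (ω = 2πf): 1/s  ✗

Only density has units kg/m³.

Answer: density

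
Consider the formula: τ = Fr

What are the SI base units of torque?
Units of each symbol in τ = Fr:
  F (force): kg·m/s²
  r (lever arm): m

Multiplying the contributions: [kg·m/s²] · [m]
Adding exponents of each base unit: kg: 1, m: 2, s: -2
SI base units of torque: kg·m²/s²

Answer: kg·m²/s²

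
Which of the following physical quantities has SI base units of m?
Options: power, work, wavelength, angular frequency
Checking the SI base units of each option:
  power (P = W/t): kg·m²/s³  ✗
  work (W = Fd): kg·m²/s²  ✗
  wavelength (λ = v/f): m  ✓ matches
  angular frequency (ω = 2πf): 1/s  ✗

Only wavelength has units m.

Answer: wavelength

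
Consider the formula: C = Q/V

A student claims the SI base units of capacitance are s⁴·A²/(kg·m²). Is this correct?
Units of each symbol in C = Q/V:
  Q (charge, in coulombs): s·A
  V (voltage, in volts): kg·m²/(s³·A)  → in the denominator, contributes s³·A/(kg·m²)

Multiplying the contributions: [s·A] · [s³·A/(kg·m²)]
Adding exponents of each base unit: kg: -1, m: -2, s: 4, A: 2
SI base units of capacitance: s⁴·A²/(kg·m²)

The claimed units s⁴·A²/(kg·m²) match the derived units, so the claim is correct.

Answer: Yes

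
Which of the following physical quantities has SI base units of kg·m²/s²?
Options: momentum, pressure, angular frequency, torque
Checking the SI base units of each option:
  momentum (p = mv): kg·m/s  ✗
  pressure (P = F/A): kg/(m·s²)  ✗
  angular frequency (ω = 2πf): 1/s  ✗
  torque (τ = Fr): kg·m²/s²  ✓ matches

Only torque has units kg·m²/s².

Answer: torque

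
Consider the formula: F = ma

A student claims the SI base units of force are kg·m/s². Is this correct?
Units of each symbol in F = ma:
  m (mass): kg
  a (acceleration): m/s²

Multiplying the contributions: [kg] · [m/s²]
Adding exponents of each base unit: kg: 1, m: 1, s: -2
SI base units of force: kg·m/s²

The claimed units kg·m/s² match the derived units, so the claim is correct.

Answer: Yes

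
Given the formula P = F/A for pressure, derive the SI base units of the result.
Units of each symbol in P = F/A:
  F (force): kg·m/s²
  A (area): m²  → in the denominator, contributes 1/m²

Multiplying the contributions: [kg·m/s²] · [1/m²]
Adding exponents of each base unit: kg: 1, m: -1, s: -2
SI base units of pressure: kg/(m·s²)

Answer: kg/(m·s²)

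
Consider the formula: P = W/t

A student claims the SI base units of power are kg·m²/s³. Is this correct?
Units of each symbol in P = W/t:
  W (work): kg·m²/s²
  t (time): s  → in the denominator, contributes 1/s

Multiplying the contributions: [kg·m²/s²] · [1/s]
Adding exponents of each base unit: kg: 1, m: 2, s: -3
SI base units of power: kg·m²/s³

The claimed units kg·m²/s³ match the derived units, so the claim is correct.

Answer: Yes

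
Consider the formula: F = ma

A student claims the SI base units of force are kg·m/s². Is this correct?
Units of each symbol in F = ma:
  m (mass): kg
  a (acceleration): m/s²

Multiplying the contributions: [kg] · [m/s²]
Adding exponents of each base unit: kg: 1, m: 1, s: -2
SI base units of force: kg·m/s²

The claimed units kg·m/s² match the derived units, so the claim is correct.

Answer: Yes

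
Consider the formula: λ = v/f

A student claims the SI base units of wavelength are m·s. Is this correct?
Units of each symbol in λ = v/f:
  v (wave speed): m/s
  f (frequency): 1/s  → in the denominator, contributes s

Multiplying the contributions: [m/s] · [s]
Adding exponents of each base unit: m: 1
SI base units of wavelength: m

The claimed units m·s (exponents m: 1, s: 1) do not match the derived units m (exponents m: 1), so the claim is incorrect.

Answer: No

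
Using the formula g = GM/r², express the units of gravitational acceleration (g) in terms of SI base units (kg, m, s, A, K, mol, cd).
Units of each symbol in g = GM/r²:
  G (gravitational constant): m³/(kg·s²)
  M (mass): kg
  r (distance): m  → to the power 2 in the denominator, contributes 1/m²

Multiplying the contributions: [m³/(kg·s²)] · [kg] · [1/m²]
Adding exponents of each base unit: m: 1, s: -2
SI base units of gravitational acceleration: m/s²

Answer: m/s²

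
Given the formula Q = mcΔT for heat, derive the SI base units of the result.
Units of each symbol in Q = mcΔT:
  m (mass): kg
  c (specific heat capacity, in J/(kg·K)): m²/(s²·K)
  ΔT (temperature change): K

Multiplying the contributions: [kg] · [m²/(s²·K)] · [K]
Adding exponents of each base unit: kg: 1, m: 2, s: -2
SI base units of heat: kg·m²/s²

Answer: kg·m²/s²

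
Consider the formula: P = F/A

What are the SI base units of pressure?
Units of each symbol in P = F/A:
  F (force): kg·m/s²
  A (area): m²  → in the denominator, contributes 1/m²

Multiplying the contributions: [kg·m/s²] · [1/m²]
Adding exponents of each base unit: kg: 1, m: -1, s: -2
SI base units of pressure: kg/(m·s²)

Answer: kg/(m·s²)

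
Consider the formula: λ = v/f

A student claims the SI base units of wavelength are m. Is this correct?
Units of each symbol in λ = v/f:
  v (wave speed): m/s
  f (frequency): 1/s  → in the denominator, contributes s

Multiplying the contributions: [m/s] · [s]
Adding exponents of each base unit: m: 1
SI base units of wavelength: m

The claimed units m match the derived units, so the claim is correct.

Answer: Yes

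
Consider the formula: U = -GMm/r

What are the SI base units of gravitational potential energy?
Units of each symbol in U = -GMm/r:
  G (gravitational constant): m³/(kg·s²)
  M (mass): kg
  m (mass): kg
  r (distance): m  → in the denominator, contributes 1/m
  The minus sign does not affect the units.

Multiplying the contributions: [m³/(kg·s²)] · [kg] · [kg] · [1/m]
Adding exponents of each base unit: kg: 1, m: 2, s: -2
SI base units of gravitational potential energy: kg·m²/s²

Answer: kg·m²/s²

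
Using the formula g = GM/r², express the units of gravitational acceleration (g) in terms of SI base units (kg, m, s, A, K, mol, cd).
Units of each symbol in g = GM/r²:
  G (gravitational constant): m³/(kg·s²)
  M (mass): kg
  r (distance): m  → to the power 2 in the denominator, contributes 1/m²

Multiplying the contributions: [m³/(kg·s²)] · [kg] · [1/m²]
Adding exponents of each base unit: m: 1, s: -2
SI base units of gravitational acceleration: m/s²

Answer: m/s²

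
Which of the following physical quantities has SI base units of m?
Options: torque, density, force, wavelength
Checking the SI base units of each option:
  torque (τ = Fr): kg·m²/s²  ✗
  density (ρ = m/V): kg/m³  ✗
  force (F = ma): kg·m/s²  ✗
  wavelength (λ = v/f): m  ✓ matches

Only wavelength has units m.

Answer: wavelength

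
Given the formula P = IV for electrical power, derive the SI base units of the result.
Units of each symbol in P = IV:
  I (current): A
  V (voltage, in volts): kg·m²/(s³·A)

Multiplying the contributions: [A] · [kg·m²/(s³·A)]
Adding exponents of each base unit: kg: 1, m: 2, s: -3
SI base units of electrical power: kg·m²/s³

Answer: kg·m²/s³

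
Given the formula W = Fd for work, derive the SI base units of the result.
Units of each symbol in W = Fd:
  F (force): kg·m/s²
  d (displacement): m

Multiplying the contributions: [kg·m/s²] · [m]
Adding exponents of each base unit: kg: 1, m: 2, s: -2
SI base units of work: kg·m²/s²

Answer: kg·m²/s²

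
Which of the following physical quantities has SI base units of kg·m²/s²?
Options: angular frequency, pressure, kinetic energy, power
Checking the SI base units of each option:
  angular frequency (ω = 2πf): 1/s  ✗
  pressure (P = F/A): kg/(m·s²)  ✗
  kinetic energy (E = ½mv²): kg·m²/s²  ✓ matches
  power (P = W/t): kg·m²/s³  ✗

Only kinetic energy has units kg·m²/s².

Answer: kinetic energy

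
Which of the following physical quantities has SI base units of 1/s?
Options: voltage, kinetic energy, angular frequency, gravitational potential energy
Checking the SI base units of each option:
  voltage (V = IR): kg·m²/(s³·A)  ✗
  kinetic energy (E = ½mv²): kg·m²/s²  ✗
  angular frequency (ω = 2πf): 1/s  ✓ matches
  gravitational potential energy (U = -GMm/r): kg·m²/s²  ✗

Only angular frequency has units 1/s.

Answer: angular frequency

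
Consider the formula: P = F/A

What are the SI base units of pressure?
Units of each symbol in P = F/A:
  F (force): kg·m/s²
  A (area): m²  → in the denominator, contributes 1/m²

Multiplying the contributions: [kg·m/s²] · [1/m²]
Adding exponents of each base unit: kg: 1, m: -1, s: -2
SI base units of pressure: kg/(m·s²)

Answer: kg/(m·s²)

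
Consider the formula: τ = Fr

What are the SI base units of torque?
Units of each symbol in τ = Fr:
  F (force): kg·m/s²
  r (lever arm): m

Multiplying the contributions: [kg·m/s²] · [m]
Adding exponents of each base unit: kg: 1, m: 2, s: -2
SI base units of torque: kg·m²/s²

Answer: kg·m²/s²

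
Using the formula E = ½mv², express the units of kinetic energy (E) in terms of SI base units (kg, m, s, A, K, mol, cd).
Units of each symbol in E = ½mv²:
  m (mass): kg
  v (speed): m/s  → to the power 2, contributes m²/s²
  The factor ½ is dimensionless.

Multiplying the contributions: [kg] · [m²/s²]
Adding exponents of each base unit: kg: 1, m: 2, s: -2
SI base units of kinetic energy: kg·m²/s²

Answer: kg·m²/s²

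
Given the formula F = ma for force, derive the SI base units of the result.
Units of each symbol in F = ma:
  m (mass): kg
  a (acceleration): m/s²

Multiplying the contributions: [kg] · [m/s²]
Adding exponents of each base unit: kg: 1, m: 1, s: -2
SI base units of force: kg·m/s²

Answer: kg·m/s²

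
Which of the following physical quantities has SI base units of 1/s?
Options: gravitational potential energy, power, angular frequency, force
Checking the SI base units of each option:
  gravitational potential energy (U = -GMm/r): kg·m²/s²  ✗
  power (P = W/t): kg·m²/s³  ✗
  angular frequency (ω = 2πf): 1/s  ✓ matches
  force (F = ma): kg·m/s²  ✗

Only angular frequency has units 1/s.

Answer: angular frequency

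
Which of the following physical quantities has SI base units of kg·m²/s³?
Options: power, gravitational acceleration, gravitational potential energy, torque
Checking the SI base units of each option:
  power (P = W/t): kg·m²/s³  ✓ matches
  gravitational acceleration (g = GM/r²): m/s²  ✗
  gravitational potential energy (U = -GMm/r): kg·m²/s²  ✗
  torque (τ = Fr): kg·m²/s²  ✗

Only power has units kg·m²/s³.

Answer: power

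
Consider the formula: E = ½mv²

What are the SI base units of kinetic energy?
Units of each symbol in E = ½mv²:
  m (mass): kg
  v (speed): m/s  → to the power 2, contributes m²/s²
  The factor ½ is dimensionless.

Multiplying the contributions: [kg] · [m²/s²]
Adding exponents of each base unit: kg: 1, m: 2, s: -2
SI base units of kinetic energy: kg·m²/s²

Answer: kg·m²/s²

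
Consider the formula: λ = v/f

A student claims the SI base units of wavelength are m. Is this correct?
Units of each symbol in λ = v/f:
  v (wave speed): m/s
  f (frequency): 1/s  → in the denominator, contributes s

Multiplying the contributions: [m/s] · [s]
Adding exponents of each base unit: m: 1
SI base units of wavelength: m

The claimed units m match the derived units, so the claim is correct.

Answer: Yes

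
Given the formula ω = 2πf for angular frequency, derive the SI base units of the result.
Units of each symbol in ω = 2πf:
  f (frequency): 1/s
  The factor 2π is dimensionless.

Multiplying the contributions: [1/s]
Adding exponents of each base unit: s: -1
SI base units of angular frequency: 1/s

Answer: 1/s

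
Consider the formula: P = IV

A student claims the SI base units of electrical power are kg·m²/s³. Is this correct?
Units of each symbol in P = IV:
  I (current): A
  V (voltage, in volts): kg·m²/(s³·A)

Multiplying the contributions: [A] · [kg·m²/(s³·A)]
Adding exponents of each base unit: kg: 1, m: 2, s: -3
SI base units of electrical power: kg·m²/s³

The claimed units kg·m²/s³ match the derived units, so the claim is correct.

Answer: Yes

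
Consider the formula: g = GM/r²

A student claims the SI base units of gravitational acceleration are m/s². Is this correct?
Units of each symbol in g = GM/r²:
  G (gravitational constant): m³/(kg·s²)
  M (mass): kg
  r (distance): m  → to the power 2 in the denominator, contributes 1/m²

Multiplying the contributions: [m³/(kg·s²)] · [kg] · [1/m²]
Adding exponents of each base unit: m: 1, s: -2
SI base units of gravitational acceleration: m/s²

The claimed units m/s² match the derived units, so the claim is correct.

Answer: Yes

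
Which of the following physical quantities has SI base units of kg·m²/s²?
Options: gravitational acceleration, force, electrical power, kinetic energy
Checking the SI base units of each option:
  gravitational acceleration (g = GM/r²): m/s²  ✗
  force (F = ma): kg·m/s²  ✗
  electrical power (P = IV): kg·m²/s³  ✗
  kinetic energy (E = ½mv²): kg·m²/s²  ✓ matches

Only kinetic energy has units kg·m²/s².

Answer: kinetic energy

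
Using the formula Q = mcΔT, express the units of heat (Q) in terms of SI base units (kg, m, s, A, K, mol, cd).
Units of each symbol in Q = mcΔT:
  m (mass): kg
  c (specific heat capacity, in J/(kg·K)): m²/(s²·K)
  ΔT (temperature change): K

Multiplying the contributions: [kg] · [m²/(s²·K)] · [K]
Adding exponents of each base unit: kg: 1, m: 2, s: -2
SI base units of heat: kg·m²/s²

Answer: kg·m²/s²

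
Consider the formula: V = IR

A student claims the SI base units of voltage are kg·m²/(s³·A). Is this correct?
Units of each symbol in V = IR:
  I (current): A
  R (resistance, in ohms): kg·m²/(s³·A²)

Multiplying the contributions: [A] · [kg·m²/(s³·A²)]
Adding exponents of each base unit: kg: 1, m: 2, s: -3, A: -1
SI base units of voltage: kg·m²/(s³·A)

The claimed units kg·m²/(s³·A) match the derived units, so the claim is correct.

Answer: Yes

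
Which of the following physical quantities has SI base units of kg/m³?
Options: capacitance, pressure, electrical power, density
Checking the SI base units of each option:
  capacitance (C = Q/V): s⁴·A²/(kg·m²)  ✗
  pressure (P = F/A): kg/(m·s²)  ✗
  electrical power (P = IV): kg·m²/s³  ✗
  density (ρ = m/V): kg/m³  ✓ matches

Only density has units kg/m³.

Answer: density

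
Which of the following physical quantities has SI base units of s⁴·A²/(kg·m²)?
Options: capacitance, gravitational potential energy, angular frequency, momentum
Checking the SI base units of each option:
  capacitance (C = Q/V): s⁴·A²/(kg·m²)  ✓ matches
  gravitational potential energy (U = -GMm/r): kg·m²/s²  ✗
  angular frequency (ω = 2πf): 1/s  ✗
  momentum (p = mv): kg·m/s  ✗

Only capacitance has units s⁴·A²/(kg·m²).

Answer: capacitance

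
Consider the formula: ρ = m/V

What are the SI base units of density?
Units of each symbol in ρ = m/V:
  m (mass): kg
  V (volume): m³  → in the denominator, contributes 1/m³

Multiplying the contributions: [kg] · [1/m³]
Adding exponents of each base unit: kg: 1, m: -3
SI base units of density: kg/m³

Answer: kg/m³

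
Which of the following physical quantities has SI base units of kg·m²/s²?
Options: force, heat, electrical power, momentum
Checking the SI base units of each option:
  force (F = ma): kg·m/s²  ✗
  heat (Q = mcΔT): kg·m²/s²  ✓ matches
  electrical power (P = IV): kg·m²/s³  ✗
  momentum (p = mv): kg·m/s  ✗

Only heat has units kg·m²/s².

Answer: heat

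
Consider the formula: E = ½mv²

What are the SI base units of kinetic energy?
Units of each symbol in E = ½mv²:
  m (mass): kg
  v (speed): m/s  → to the power 2, contributes m²/s²
  The factor ½ is dimensionless.

Multiplying the contributions: [kg] · [m²/s²]
Adding exponents of each base unit: kg: 1, m: 2, s: -2
SI base units of kinetic energy: kg·m²/s²

Answer: kg·m²/s²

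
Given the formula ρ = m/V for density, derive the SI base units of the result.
Units of each symbol in ρ = m/V:
  m (mass): kg
  V (volume): m³  → in the denominator, contributes 1/m³

Multiplying the contributions: [kg] · [1/m³]
Adding exponents of each base unit: kg: 1, m: -3
SI base units of density: kg/m³

Answer: kg/m³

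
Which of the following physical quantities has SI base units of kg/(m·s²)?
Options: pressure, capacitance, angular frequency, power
Checking the SI base units of each option:
  pressure (P = F/A): kg/(m·s²)  ✓ matches
  capacitance (C = Q/V): s⁴·A²/(kg·m²)  ✗
  angular frequency (ω = 2πf): 1/s  ✗
  power (P = W/t): kg·m²/s³  ✗

Only pressure has units kg/(m·s²).

Answer: pressure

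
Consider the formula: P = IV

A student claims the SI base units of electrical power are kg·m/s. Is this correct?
Units of each symbol in P = IV:
  I (current): A
  V (voltage, in volts): kg·m²/(s³·A)

Multiplying the contributions: [A] · [kg·m²/(s³·A)]
Adding exponents of each base unit: kg: 1, m: 2, s: -3
SI base units of electrical power: kg·m²/s³

The claimed units kg·m/s (exponents kg: 1, m: 1, s: -1) do not match the derived units kg·m²/s³ (exponents kg: 1, m: 2, s: -3), so the claim is incorrect.

Answer: No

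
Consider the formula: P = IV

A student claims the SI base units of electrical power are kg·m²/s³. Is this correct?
Units of each symbol in P = IV:
  I (current): A
  V (voltage, in volts): kg·m²/(s³·A)

Multiplying the contributions: [A] · [kg·m²/(s³·A)]
Adding exponents of each base unit: kg: 1, m: 2, s: -3
SI base units of electrical power: kg·m²/s³

The claimed units kg·m²/s³ match the derived units, so the claim is correct.

Answer: Yes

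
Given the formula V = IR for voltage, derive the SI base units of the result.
Units of each symbol in V = IR:
  I (current): A
  R (resistance, in ohms): kg·m²/(s³·A²)

Multiplying the contributions: [A] · [kg·m²/(s³·A²)]
Adding exponents of each base unit: kg: 1, m: 2, s: -3, A: -1
SI base units of voltage: kg·m²/(s³·A)

Answer: kg·m²/(s³·A)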